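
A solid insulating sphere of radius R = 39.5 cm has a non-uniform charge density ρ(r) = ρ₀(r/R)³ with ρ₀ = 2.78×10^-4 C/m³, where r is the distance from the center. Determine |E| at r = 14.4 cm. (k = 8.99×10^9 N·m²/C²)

Take a concentric spherical Gaussian surface of radius r = 14.4 cm (r < R).
Integrate the density: Q_enc = 4π ∫₀^r ρ₀(r'/R)^3 r'² dr' = 4πρ₀ r^6/(6·R³) = 8.423×10^-8 C.
Since E is radial and uniform over the Gaussian sphere, Φ = E·4πr² = Q_enc/ε₀.
E = k|Q_enc|/r² = (8.99×10^9)(8.423e-8)/(0.144)² = 3.65×10^4 N/C.

|E| ≈ 3.65e4 V/m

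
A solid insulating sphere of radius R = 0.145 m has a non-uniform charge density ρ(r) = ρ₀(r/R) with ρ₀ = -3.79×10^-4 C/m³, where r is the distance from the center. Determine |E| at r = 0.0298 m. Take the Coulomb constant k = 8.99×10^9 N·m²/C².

|E| ≈ 6.56×10^4 N/C

Take a concentric spherical Gaussian surface of radius r = 0.0298 m (r < R).
Q_enc = ∫₀^r ρ(r')·4πr'² dr' = (4πρ₀/R) ∫₀^r r'^3 dr' = 4πρ₀ r^4/(4·R) = -6.476×10^-9 C.
Applying ∮E·dA = Q_enc/ε₀ with Φ = E(4πr²):
E = k|Q_enc|/r² = (8.99×10^9)(6.476×10^-9)/(0.0298)² = 6.56×10^4 N/C.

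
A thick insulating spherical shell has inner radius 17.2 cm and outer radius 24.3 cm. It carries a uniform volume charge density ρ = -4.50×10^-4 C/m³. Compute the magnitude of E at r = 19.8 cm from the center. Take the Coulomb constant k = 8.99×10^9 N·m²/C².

Symmetry ⇒ E = E(r) r̂. Gaussian sphere of radius r = 19.8 cm (within the shell material, 17.2 cm < r < 24.3 cm).
Only the shell between 17.2 cm and r is enclosed: Q_enc = ρ·(4π/3)(r³ − a³) = (-4.50×10^-4)·(4π/3)·((0.198)³ − (0.172)³) = -5.04e-6 C.
Gauss's law: E·4πr² = Q_enc/ε₀.
E = k|Q_enc|/r² = (8.99×10^9)(5.04×10^-6)/(0.198)² = 1.16×10^6 N/C.

1.16e6 N/C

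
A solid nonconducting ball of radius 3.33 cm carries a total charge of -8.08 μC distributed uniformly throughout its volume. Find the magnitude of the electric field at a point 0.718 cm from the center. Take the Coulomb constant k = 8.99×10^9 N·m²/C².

Use a concentric Gaussian sphere at r = 0.718 cm (r < R).
Only the charge within r is enclosed: Q_enc = Q·(r/R)³ = (-8.08 μC)·(0.718 cm/3.33 cm)³ = -8.099e-8 C.
By Gauss's law, ∮E·dA = E·4πr² = Q_enc/ε₀.
E = k|Q_enc|/r² = (8.99×10^9)(8.099e-8)/(0.00718)² = 1.41e7 N/C.

|E| ≈ 1.41×10^7 V/m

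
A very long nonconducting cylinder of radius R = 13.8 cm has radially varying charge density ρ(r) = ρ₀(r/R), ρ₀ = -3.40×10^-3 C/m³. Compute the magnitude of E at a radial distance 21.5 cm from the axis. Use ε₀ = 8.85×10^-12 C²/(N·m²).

Take a coaxial cylindrical Gaussian surface of radius r = 21.5 cm and length L (r > R, full charge per length enclosed).
λ_enc = 2π ∫₀^R ρ₀(r'/R)^1 r' dr' = 2πρ₀R²/3 = -1.356×10^-4 C/m.
Gauss's law: E·2πrL = λ_enc L/ε₀.
E = |λ_enc|/(2πε₀r) = (1.356e-4)/(2π·8.85×10^-12·0.215) = 1.13×10^7 N/C.

|E| ≈ 1.13e7 V/m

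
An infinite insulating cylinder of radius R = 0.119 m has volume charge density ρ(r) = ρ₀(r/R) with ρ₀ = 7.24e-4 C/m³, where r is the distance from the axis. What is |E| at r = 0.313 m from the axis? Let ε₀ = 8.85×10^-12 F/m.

|E| = 1.23×10^6 N/C

Coaxial Gaussian cylinder, radius r = 0.313 m, length L (r > R, full charge per length enclosed).
λ_enc = 2π ∫₀^R ρ₀(r'/R)^1 r' dr' = 2πρ₀R²/3 = 2.147e-5 C/m.
Gauss's law: E·2πrL = λ_enc L/ε₀.
E = |λ_enc|/(2πε₀r) = (2.147×10^-5)/(2π·8.85×10^-12·0.313) = 1.23e6 N/C.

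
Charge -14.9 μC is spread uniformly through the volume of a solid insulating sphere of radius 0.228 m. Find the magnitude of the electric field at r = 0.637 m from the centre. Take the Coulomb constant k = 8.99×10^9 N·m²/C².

Use a concentric Gaussian sphere at r = 0.637 m (r > R, so the entire charge is enclosed).
Q_enc = -14.9 μC = -1.49×10^-5 C.
Gauss's law: E·4πr² = Q_enc/ε₀.
E = k|Q_enc|/r² = (8.99×10^9)(1.49×10^-5)/(0.637)² = 3.30×10^5 N/C.

3.30×10^5 N/C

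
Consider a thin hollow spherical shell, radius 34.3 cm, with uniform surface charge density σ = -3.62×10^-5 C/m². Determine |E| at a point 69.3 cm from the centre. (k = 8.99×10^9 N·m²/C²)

Use a concentric Gaussian sphere at r = 69.3 cm (r > 34.3 cm).
The entire shell is enclosed: Q_enc = σ·4πR² = (-3.62×10^-5)·4π·(0.343)² = -5.352e-5 C.
Applying ∮E·dA = Q_enc/ε₀ with Φ = E(4πr²):
E = k|Q_enc|/r² = (8.99×10^9)(5.352×10^-5)/(0.693)² = 1.00×10^6 N/C.

|E| = 1.00×10^6 V/m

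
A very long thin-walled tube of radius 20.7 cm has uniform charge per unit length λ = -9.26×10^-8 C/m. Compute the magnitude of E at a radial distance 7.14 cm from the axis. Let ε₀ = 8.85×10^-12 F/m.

By cylindrical symmetry E is radial; use a coaxial Gaussian cylinder of radius 7.14 cm and length L (r < 20.7 cm, inside the shell).
No charge is enclosed, so Gauss's law gives E·2πrL = 0 ⇒ E = 0.

E = 0 (no enclosed charge)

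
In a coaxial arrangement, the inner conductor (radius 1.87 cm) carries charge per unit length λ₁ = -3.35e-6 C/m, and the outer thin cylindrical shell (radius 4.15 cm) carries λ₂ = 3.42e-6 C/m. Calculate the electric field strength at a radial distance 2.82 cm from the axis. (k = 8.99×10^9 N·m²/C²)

Choose a coaxial cylinder of radius r = 2.82 cm (arbitrary length L) as the Gaussian surface (between the conductors, 1.87 cm < r < 4.15 cm).
The shell at 4.15 cm lies outside the Gaussian surface, so λ_enc = λ₁ = -3.35×10^-6 C/m.
Since E is radial and uniform over the curved surface, Φ = E·2πrL = Q_enc/ε₀ = λ_enc L/ε₀.
E = 2k|λ_enc|/r = 2(8.99×10^9)(3.35e-6)/(0.0282) = 2.14×10^6 N/C.

2.14×10^6 N/C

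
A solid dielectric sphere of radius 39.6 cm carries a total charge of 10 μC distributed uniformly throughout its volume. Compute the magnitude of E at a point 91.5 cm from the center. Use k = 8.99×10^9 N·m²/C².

|E| ≈ 1.07e5 N/C

Symmetry ⇒ E = E(r) r̂. Gaussian sphere of radius r = 91.5 cm (r > R, so the entire charge is enclosed).
Q_enc = 10 μC = 1.00×10^-5 C.
Gauss's law: E·4πr² = Q_enc/ε₀.
E = k|Q_enc|/r² = (8.99×10^9)(1.00×10^-5)/(0.915)² = 1.07e5 N/C.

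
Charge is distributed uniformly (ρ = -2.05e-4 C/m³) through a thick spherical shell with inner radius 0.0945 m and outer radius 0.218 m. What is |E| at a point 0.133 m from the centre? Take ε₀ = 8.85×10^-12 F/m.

|E| ≈ 6.59e5 V/m

By spherical symmetry E is radial; choose a Gaussian sphere of radius r = 0.133 m (within the shell material, 0.0945 m < r < 0.218 m).
Enclosed charge is the volume from a to r: Q_enc = (4π/3)ρ(r³ − a³) = -1.296×10^-6 C.
Since E is radial and uniform over the Gaussian sphere, Φ = E·4πr² = Q_enc/ε₀.
E = |Q_enc|/(4πε₀r²) = (1.296×10^-6)/(4π·8.85×10^-12·(0.133)²) = 6.59×10^5 N/C.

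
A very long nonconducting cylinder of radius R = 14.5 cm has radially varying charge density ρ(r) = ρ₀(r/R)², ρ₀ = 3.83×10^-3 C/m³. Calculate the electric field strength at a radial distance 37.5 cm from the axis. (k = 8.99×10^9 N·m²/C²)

Choose a coaxial cylinder of radius r = 37.5 cm (arbitrary length L) as the Gaussian surface (r > R, full charge per length enclosed).
λ_enc = 2π ∫₀^R ρ₀(r'/R)^2 r' dr' = 2πρ₀R²/4 = 1.265e-4 C/m.
Applying ∮E·dA = Q_enc/ε₀ with the end caps contributing no flux:
E = 2k|λ_enc|/r = 2(8.99×10^9)(1.265×10^-4)/(0.375) = 6.06e6 N/C.

|E| = 6.06×10^6 V/m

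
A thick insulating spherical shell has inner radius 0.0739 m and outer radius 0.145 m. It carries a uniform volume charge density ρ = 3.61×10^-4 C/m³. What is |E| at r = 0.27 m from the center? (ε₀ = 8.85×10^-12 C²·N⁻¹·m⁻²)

Use a concentric Gaussian sphere at r = 0.27 m (r > 0.145 m, enclosing the whole shell).
Q_enc = ρ·(4π/3)(b³ − a³) = (3.61×10^-4)·(4π/3)·((0.145)³ − (0.0739)³) = 4.00e-6 C.
Applying ∮E·dA = Q_enc/ε₀ with Φ = E(4πr²):
E = |Q_enc|/(4πε₀r²) = (4.00×10^-6)/(4π·8.85×10^-12·(0.27)²) = 4.93e5 N/C.

|E| ≈ 4.93e5 N/C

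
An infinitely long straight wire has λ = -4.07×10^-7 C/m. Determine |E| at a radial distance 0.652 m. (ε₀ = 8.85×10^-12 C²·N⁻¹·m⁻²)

E ≈ 1.12×10^4 N/C

By cylindrical symmetry E is radial; use a coaxial Gaussian cylinder of radius 0.652 m and length L.
Q_enc = λL, so λ_enc = -4.07e-7 C/m.
Since E is radial and uniform over the curved surface, Φ = E·2πrL = Q_enc/ε₀ = λ_enc L/ε₀.
E = |λ_enc|/(2πε₀r) = (4.07e-7)/(2π·8.85×10^-12·0.652) = 1.12e4 N/C.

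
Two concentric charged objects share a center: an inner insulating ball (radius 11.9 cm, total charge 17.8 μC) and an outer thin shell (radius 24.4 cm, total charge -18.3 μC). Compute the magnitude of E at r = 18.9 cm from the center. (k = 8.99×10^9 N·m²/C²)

E = 4.48e6 V/m

Symmetry ⇒ E = E(r) r̂. Gaussian sphere of radius r = 18.9 cm (between the bodies, 11.9 cm < r < 24.4 cm).
The shell at 24.4 cm lies outside the Gaussian surface, so Q_enc = 17.8 μC = 1.78e-5 C.
By Gauss's law, ∮E·dA = E·4πr² = Q_enc/ε₀.
E = k|Q_enc|/r² = (8.99×10^9)(1.78×10^-5)/(0.189)² = 4.48×10^6 N/C.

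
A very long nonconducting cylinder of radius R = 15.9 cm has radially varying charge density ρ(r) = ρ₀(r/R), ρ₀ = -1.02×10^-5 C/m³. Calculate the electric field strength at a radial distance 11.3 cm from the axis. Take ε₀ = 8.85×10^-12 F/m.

E = 3.09×10^4 N/C

Coaxial Gaussian cylinder, radius r = 11.3 cm, length L (r < R).
λ_enc = ∫₀^r ρ(r')·2πr' dr' = (2πρ₀/R)·r^3/3 = -1.939e-7 C/m.
Applying ∮E·dA = Q_enc/ε₀ with the end caps contributing no flux:
E = |λ_enc|/(2πε₀r) = (1.939e-7)/(2π·8.85×10^-12·0.113) = 3.09e4 N/C.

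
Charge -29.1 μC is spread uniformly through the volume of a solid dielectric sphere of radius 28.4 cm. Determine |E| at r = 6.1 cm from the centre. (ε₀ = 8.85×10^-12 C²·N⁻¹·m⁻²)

6.97e5 V/m

Take a concentric spherical Gaussian surface of radius r = 6.1 cm (r < R).
For a uniform sphere the enclosed fraction is (r/R)³, so Q_enc = (-29.1 μC)(0.061/0.284)³ = -2.884e-7 C.
Gauss's law: E·4πr² = Q_enc/ε₀.
E = |Q_enc|/(4πε₀r²) = (2.884×10^-7)/(4π·8.85×10^-12·(0.061)²) = 6.97×10^5 N/C.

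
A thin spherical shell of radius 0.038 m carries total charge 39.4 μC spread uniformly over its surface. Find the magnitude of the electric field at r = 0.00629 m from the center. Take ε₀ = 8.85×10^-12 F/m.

E = 0 (no enclosed charge)

By spherical symmetry E is radial; choose a Gaussian sphere of radius r = 0.00629 m (inside the shell, r < 0.038 m).
All the charge is outside the Gaussian surface: Q_enc = 0, hence E = 0 everywhere inside the shell.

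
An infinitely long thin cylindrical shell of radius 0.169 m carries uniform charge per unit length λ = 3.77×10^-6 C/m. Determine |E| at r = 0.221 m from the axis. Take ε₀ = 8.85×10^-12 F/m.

Take a coaxial cylindrical Gaussian surface of radius r = 0.221 m and length L (r > 0.169 m).
The full line charge is enclosed: λ_enc = 3.77×10^-6 C/m.
Applying ∮E·dA = Q_enc/ε₀ with the end caps contributing no flux:
E = |λ_enc|/(2πε₀r) = (3.77e-6)/(2π·8.85×10^-12·0.221) = 3.07×10^5 N/C.

|E| = 3.07×10^5 N/C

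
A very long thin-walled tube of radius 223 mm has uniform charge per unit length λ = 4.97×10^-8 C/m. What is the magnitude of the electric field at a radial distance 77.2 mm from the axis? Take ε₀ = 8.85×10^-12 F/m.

By cylindrical symmetry E is radial; use a coaxial Gaussian cylinder of radius 77.2 mm and length L (r < 223 mm, inside the shell).
All the surface charge lies outside this cylinder: Q_enc = 0, hence E = 0.

E = 0 (no enclosed charge)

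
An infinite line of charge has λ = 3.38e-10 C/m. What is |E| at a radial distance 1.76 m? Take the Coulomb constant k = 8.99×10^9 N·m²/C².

E = 3.45 N/C

By cylindrical symmetry E is radial; use a coaxial Gaussian cylinder of radius 1.76 m and length L.
Q_enc = λL, so λ_enc = 3.38×10^-10 C/m.
By Gauss's law (flux through the curved wall only), E·2πrL = λ_enc L/ε₀.
E = 2k|λ_enc|/r = 2(8.99×10^9)(3.38×10^-10)/(1.76) = 3.45 N/C.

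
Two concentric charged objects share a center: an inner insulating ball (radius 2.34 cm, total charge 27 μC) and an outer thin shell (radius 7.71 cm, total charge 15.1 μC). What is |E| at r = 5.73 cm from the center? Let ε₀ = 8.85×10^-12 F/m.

E ≈ 7.39e7 N/C

Take a concentric spherical Gaussian surface of radius r = 5.73 cm (between the bodies, 2.34 cm < r < 7.71 cm).
Only the inner charge is enclosed; the outer shell contributes nothing inside itself. Q_enc = 27 μC = 2.70×10^-5 C.
Applying ∮E·dA = Q_enc/ε₀ with Φ = E(4πr²):
E = |Q_enc|/(4πε₀r²) = (2.70×10^-5)/(4π·8.85×10^-12·(0.0573)²) = 7.39×10^7 N/C.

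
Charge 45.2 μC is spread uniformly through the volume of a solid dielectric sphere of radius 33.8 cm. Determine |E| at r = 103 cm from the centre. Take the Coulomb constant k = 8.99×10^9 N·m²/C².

Take a concentric spherical Gaussian surface of radius r = 103 cm (r > R, so the entire charge is enclosed).
Q_enc = 45.2 μC = 4.52×10^-5 C.
Applying ∮E·dA = Q_enc/ε₀ with Φ = E(4πr²):
E = k|Q_enc|/r² = (8.99×10^9)(4.52×10^-5)/(1.03)² = 3.83×10^5 N/C.

|E| ≈ 3.83×10^5 N/C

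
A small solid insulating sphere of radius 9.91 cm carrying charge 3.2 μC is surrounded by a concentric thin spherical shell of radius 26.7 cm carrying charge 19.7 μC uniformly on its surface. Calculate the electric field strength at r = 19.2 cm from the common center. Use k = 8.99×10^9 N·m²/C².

E ≈ 7.80×10^5 N/C

By spherical symmetry E is radial; choose a Gaussian sphere of radius r = 19.2 cm (between the bodies, 9.91 cm < r < 26.7 cm).
Only the inner charge is enclosed; the outer shell contributes nothing inside itself. Q_enc = 3.2 μC = 3.20×10^-6 C.
By Gauss's law, ∮E·dA = E·4πr² = Q_enc/ε₀.
E = k|Q_enc|/r² = (8.99×10^9)(3.20e-6)/(0.192)² = 7.80×10^5 N/C.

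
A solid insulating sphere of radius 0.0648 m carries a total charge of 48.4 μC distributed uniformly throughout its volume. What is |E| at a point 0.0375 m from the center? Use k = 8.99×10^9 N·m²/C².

By spherical symmetry E is radial; choose a Gaussian sphere of radius r = 0.0375 m (r < R).
Only the charge within r is enclosed: Q_enc = Q·(r/R)³ = (48.4 μC)·(0.0375 m/0.0648 m)³ = 9.38×10^-6 C.
Applying ∮E·dA = Q_enc/ε₀ with Φ = E(4πr²):
E = k|Q_enc|/r² = (8.99×10^9)(9.38×10^-6)/(0.0375)² = 6.00×10^7 N/C.

|E| ≈ 6.00e7 V/m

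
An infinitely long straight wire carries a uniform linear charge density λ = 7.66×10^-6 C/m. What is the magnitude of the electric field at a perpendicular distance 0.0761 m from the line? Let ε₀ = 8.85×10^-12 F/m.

E = 1.81e6 V/m

By cylindrical symmetry E is radial; use a coaxial Gaussian cylinder of radius 0.0761 m and length L.
Q_enc = λL, so λ_enc = 7.66e-6 C/m.
Since E is radial and uniform over the curved surface, Φ = E·2πrL = Q_enc/ε₀ = λ_enc L/ε₀.
E = |λ_enc|/(2πε₀r) = (7.66e-6)/(2π·8.85×10^-12·0.0761) = 1.81×10^6 N/C.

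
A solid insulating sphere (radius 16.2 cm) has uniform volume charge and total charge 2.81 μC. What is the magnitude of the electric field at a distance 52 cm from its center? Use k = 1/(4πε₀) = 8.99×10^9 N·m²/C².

|E| ≈ 9.34e4 N/C

Take a concentric spherical Gaussian surface of radius r = 52 cm (r > R, so the entire charge is enclosed).
Q_enc = 2.81 μC = 2.81e-6 C.
Gauss's law: E·4πr² = Q_enc/ε₀.
E = k|Q_enc|/r² = (8.99×10^9)(2.81×10^-6)/(0.52)² = 9.34×10^4 N/C.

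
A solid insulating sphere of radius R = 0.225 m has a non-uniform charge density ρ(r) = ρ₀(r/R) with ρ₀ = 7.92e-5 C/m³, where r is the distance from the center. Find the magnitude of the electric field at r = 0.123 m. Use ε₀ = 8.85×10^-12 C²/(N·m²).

Take a concentric spherical Gaussian surface of radius r = 0.123 m (r < R).
Integrate the density: Q_enc = 4π ∫₀^r ρ₀(r'/R)^1 r'² dr' = 4πρ₀ r^4/(4·R) = 2.531e-7 C.
By Gauss's law, ∮E·dA = E·4πr² = Q_enc/ε₀.
E = |Q_enc|/(4πε₀r²) = (2.531×10^-7)/(4π·8.85×10^-12·(0.123)²) = 1.50e5 N/C.

|E| ≈ 1.50×10^5 N/C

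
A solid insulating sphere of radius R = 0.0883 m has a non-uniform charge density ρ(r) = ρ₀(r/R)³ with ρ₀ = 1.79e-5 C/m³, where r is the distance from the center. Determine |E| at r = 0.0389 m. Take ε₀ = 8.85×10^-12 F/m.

Symmetry ⇒ E = E(r) r̂. Gaussian sphere of radius r = 0.0389 m (r < R).
Integrate the density: Q_enc = 4π ∫₀^r ρ₀(r'/R)^3 r'² dr' = 4πρ₀ r^6/(6·R³) = 1.887×10^-10 C.
Since E is radial and uniform over the Gaussian sphere, Φ = E·4πr² = Q_enc/ε₀.
E = |Q_enc|/(4πε₀r²) = (1.887×10^-10)/(4π·8.85×10^-12·(0.0389)²) = 1.12e3 N/C.

|E| ≈ 1.12×10^3 N/C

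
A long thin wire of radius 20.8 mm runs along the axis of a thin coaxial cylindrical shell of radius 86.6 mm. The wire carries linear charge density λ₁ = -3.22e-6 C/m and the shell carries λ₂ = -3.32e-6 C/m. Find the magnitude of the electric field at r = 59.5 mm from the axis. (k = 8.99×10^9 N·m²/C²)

E = 9.73e5 N/C

Take a coaxial cylindrical Gaussian surface of radius r = 59.5 mm and length L (between the conductors, 20.8 mm < r < 86.6 mm).
Only the inner wire is enclosed; the outer shell contributes nothing inside itself. λ_enc = λ₁ = -3.22×10^-6 C/m.
By Gauss's law (flux through the curved wall only), E·2πrL = λ_enc L/ε₀.
E = 2k|λ_enc|/r = 2(8.99×10^9)(3.22×10^-6)/(0.0595) = 9.73×10^5 N/C.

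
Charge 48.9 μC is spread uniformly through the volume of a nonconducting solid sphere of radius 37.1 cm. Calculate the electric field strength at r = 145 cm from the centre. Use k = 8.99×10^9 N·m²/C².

|E| ≈ 2.09×10^5 N/C

Take a concentric spherical Gaussian surface of radius r = 145 cm (r > R, so the entire charge is enclosed).
Q_enc = 48.9 μC = 4.89×10^-5 C.
Gauss's law: E·4πr² = Q_enc/ε₀.
E = k|Q_enc|/r² = (8.99×10^9)(4.89×10^-5)/(1.45)² = 2.09×10^5 N/C.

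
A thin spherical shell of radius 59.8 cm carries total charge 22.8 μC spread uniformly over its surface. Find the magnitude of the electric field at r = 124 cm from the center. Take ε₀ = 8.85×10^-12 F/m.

Symmetry ⇒ E = E(r) r̂. Gaussian sphere of radius r = 124 cm (r > 59.8 cm).
The entire shell is enclosed: Q_enc = 2.28×10^-5 C.
Gauss's law: E·4πr² = Q_enc/ε₀.
E = |Q_enc|/(4πε₀r²) = (2.28×10^-5)/(4π·8.85×10^-12·(1.24)²) = 1.33×10^5 N/C.

E = 1.33×10^5 N/C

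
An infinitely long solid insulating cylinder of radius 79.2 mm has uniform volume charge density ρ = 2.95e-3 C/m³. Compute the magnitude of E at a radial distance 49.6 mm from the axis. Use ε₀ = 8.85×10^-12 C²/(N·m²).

|E| ≈ 8.27×10^6 V/m

By cylindrical symmetry E is radial; use a coaxial Gaussian cylinder of radius 49.6 mm and length L (r < R).
Charge inside radius r per length L is ρ·πr²·L, so λ_enc = ρπr² = 2.28×10^-5 C/m.
Since E is radial and uniform over the curved surface, Φ = E·2πrL = Q_enc/ε₀ = λ_enc L/ε₀.
E = |λ_enc|/(2πε₀r) = (2.28×10^-5)/(2π·8.85×10^-12·0.0496) = 8.27e6 N/C.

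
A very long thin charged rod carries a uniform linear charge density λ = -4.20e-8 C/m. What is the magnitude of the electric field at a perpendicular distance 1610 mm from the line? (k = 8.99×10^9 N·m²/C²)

|E| = 469 N/C

Take a coaxial cylindrical Gaussian surface of radius r = 1610 mm and length L.
Q_enc = λL, so λ_enc = -4.20×10^-8 C/m.
Applying ∮E·dA = Q_enc/ε₀ with the end caps contributing no flux:
E = 2k|λ_enc|/r = 2(8.99×10^9)(4.20×10^-8)/(1.61) = 469 N/C.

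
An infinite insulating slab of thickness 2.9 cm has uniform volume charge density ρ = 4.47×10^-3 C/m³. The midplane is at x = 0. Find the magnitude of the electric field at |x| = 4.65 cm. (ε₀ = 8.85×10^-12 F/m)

The point |x| = 4.65 cm lies outside the slab (half-thickness 0.0145 m). A symmetric pillbox spanning the full slab encloses Q_enc = ρ·d·A.
Flux = 2EA ⇒ E = |ρ|d/(2ε₀), independent of distance outside.
E = (4.47×10^-3)(0.029)/(2·8.85×10^-12) = 7.32×10^6 N/C.

7.32×10^6 V/m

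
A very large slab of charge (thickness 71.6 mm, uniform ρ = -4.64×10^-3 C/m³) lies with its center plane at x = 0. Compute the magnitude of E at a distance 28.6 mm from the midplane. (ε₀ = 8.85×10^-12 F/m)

E = 1.50×10^7 N/C

By symmetry E is perpendicular to the slab. A Gaussian pillbox from −28.6 mm to +28.6 mm (face area A) lies entirely within the slab.
Q_enc = ρ·(2x)·A and flux = 2EA, so 2EA = 2ρxA/ε₀ ⇒ E = |ρ|x/ε₀.
E = (4.64e-3)(0.0286)/(8.85×10^-12) = 1.50×10^7 N/C.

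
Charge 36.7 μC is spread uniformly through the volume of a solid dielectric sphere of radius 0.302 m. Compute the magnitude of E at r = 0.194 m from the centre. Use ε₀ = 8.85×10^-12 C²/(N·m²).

2.32×10^6 N/C

Symmetry ⇒ E = E(r) r̂. Gaussian sphere of radius r = 0.194 m (r < R).
For a uniform sphere the enclosed fraction is (r/R)³, so Q_enc = (36.7 μC)(0.194/0.302)³ = 9.729×10^-6 C.
By Gauss's law, ∮E·dA = E·4πr² = Q_enc/ε₀.
E = |Q_enc|/(4πε₀r²) = (9.729e-6)/(4π·8.85×10^-12·(0.194)²) = 2.32×10^6 N/C.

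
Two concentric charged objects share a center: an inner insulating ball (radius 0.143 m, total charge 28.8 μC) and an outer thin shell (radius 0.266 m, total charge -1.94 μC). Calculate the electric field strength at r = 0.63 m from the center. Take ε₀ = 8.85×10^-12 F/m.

|E| ≈ 6.09×10^5 V/m

Take a concentric spherical Gaussian surface of radius r = 0.63 m (r > 0.266 m, enclosing both).
Q_enc = (28.8 μC) + (-1.94 μC) = 2.686×10^-5 C.
Gauss's law: E·4πr² = Q_enc/ε₀.
E = |Q_enc|/(4πε₀r²) = (2.686×10^-5)/(4π·8.85×10^-12·(0.63)²) = 6.09e5 N/C.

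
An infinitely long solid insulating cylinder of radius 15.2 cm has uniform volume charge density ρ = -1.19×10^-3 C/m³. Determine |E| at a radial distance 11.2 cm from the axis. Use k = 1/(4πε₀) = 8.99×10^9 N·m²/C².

Coaxial Gaussian cylinder, radius r = 11.2 cm, length L (r < R).
Charge inside radius r per length L is ρ·πr²·L, so λ_enc = ρπr² = -4.69×10^-5 C/m.
Since E is radial and uniform over the curved surface, Φ = E·2πrL = Q_enc/ε₀ = λ_enc L/ε₀.
E = 2k|λ_enc|/r = 2(8.99×10^9)(4.69×10^-5)/(0.112) = 7.53e6 N/C.

E ≈ 7.53×10^6 V/m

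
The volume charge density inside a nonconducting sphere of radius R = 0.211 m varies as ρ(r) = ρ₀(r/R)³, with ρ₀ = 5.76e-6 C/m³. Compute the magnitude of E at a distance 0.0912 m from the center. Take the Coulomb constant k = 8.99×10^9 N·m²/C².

E = 799 V/m

Symmetry ⇒ E = E(r) r̂. Gaussian sphere of radius r = 0.0912 m (r < R).
Q_enc = ∫₀^r ρ(r')·4πr'² dr' = (4πρ₀/R³) ∫₀^r r'^5 dr' = 4πρ₀ r^6/(6·R³) = 7.389e-10 C.
Since E is radial and uniform over the Gaussian sphere, Φ = E·4πr² = Q_enc/ε₀.
E = k|Q_enc|/r² = (8.99×10^9)(7.389×10^-10)/(0.0912)² = 799 N/C.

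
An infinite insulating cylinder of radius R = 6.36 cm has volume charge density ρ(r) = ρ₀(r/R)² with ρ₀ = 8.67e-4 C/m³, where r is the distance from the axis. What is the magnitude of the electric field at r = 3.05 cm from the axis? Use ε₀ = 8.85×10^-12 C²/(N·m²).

Take a coaxial cylindrical Gaussian surface of radius r = 3.05 cm and length L (r < R).
Integrating ρ over the cross-section to radius r: λ_enc = (2πρ₀/R²) ∫₀^r r'^3 dr' = 2πρ₀ r^4/(4·R²) = 2.914×10^-7 C/m.
Gauss's law: E·2πrL = λ_enc L/ε₀.
E = |λ_enc|/(2πε₀r) = (2.914×10^-7)/(2π·8.85×10^-12·0.0305) = 1.72×10^5 N/C.

1.72e5 V/m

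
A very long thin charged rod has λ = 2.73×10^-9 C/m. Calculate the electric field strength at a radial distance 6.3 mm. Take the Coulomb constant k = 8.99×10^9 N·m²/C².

E = 7.79×10^3 N/C

Choose a coaxial cylinder of radius r = 6.3 mm (arbitrary length L) as the Gaussian surface.
Q_enc = λL, so λ_enc = 2.73e-9 C/m.
Since E is radial and uniform over the curved surface, Φ = E·2πrL = Q_enc/ε₀ = λ_enc L/ε₀.
E = 2k|λ_enc|/r = 2(8.99×10^9)(2.73×10^-9)/(0.0063) = 7.79×10^3 N/C.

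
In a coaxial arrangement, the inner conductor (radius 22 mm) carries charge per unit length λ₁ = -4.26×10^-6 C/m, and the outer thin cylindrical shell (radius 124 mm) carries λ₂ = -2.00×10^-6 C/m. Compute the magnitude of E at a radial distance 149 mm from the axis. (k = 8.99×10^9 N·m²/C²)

|E| = 7.55×10^5 N/C

Choose a coaxial cylinder of radius r = 149 mm (arbitrary length L) as the Gaussian surface (r > 124 mm, enclosing both).
λ_enc = λ₁ + λ₂ = (-4.26×10^-6) + (-2.00×10^-6) = -6.26×10^-6 C/m.
Since E is radial and uniform over the curved surface, Φ = E·2πrL = Q_enc/ε₀ = λ_enc L/ε₀.
E = 2k|λ_enc|/r = 2(8.99×10^9)(6.26e-6)/(0.149) = 7.55×10^5 N/C.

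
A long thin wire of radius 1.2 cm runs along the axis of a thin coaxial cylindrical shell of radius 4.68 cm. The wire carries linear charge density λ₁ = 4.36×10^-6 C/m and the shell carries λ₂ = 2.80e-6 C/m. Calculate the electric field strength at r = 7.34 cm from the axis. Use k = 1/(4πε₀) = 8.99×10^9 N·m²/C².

Choose a coaxial cylinder of radius r = 7.34 cm (arbitrary length L) as the Gaussian surface (r > 4.68 cm, enclosing both).
λ_enc = λ₁ + λ₂ = (4.36×10^-6) + (2.80×10^-6) = 7.16×10^-6 C/m.
Applying ∮E·dA = Q_enc/ε₀ with the end caps contributing no flux:
E = 2k|λ_enc|/r = 2(8.99×10^9)(7.16e-6)/(0.0734) = 1.75×10^6 N/C.

|E| = 1.75×10^6 N/C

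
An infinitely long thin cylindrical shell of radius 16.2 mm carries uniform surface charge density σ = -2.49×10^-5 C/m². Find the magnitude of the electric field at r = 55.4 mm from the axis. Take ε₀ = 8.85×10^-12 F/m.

|E| ≈ 8.23×10^5 N/C

Coaxial Gaussian cylinder, radius r = 55.4 mm, length L (r > 16.2 mm).
The whole shell is enclosed: λ_enc = σ·2πR = (-2.49×10^-5)·2π·(0.0162) = -2.535e-6 C/m.
Gauss's law: E·2πrL = λ_enc L/ε₀.
E = |λ_enc|/(2πε₀r) = (2.535e-6)/(2π·8.85×10^-12·0.0554) = 8.23e5 N/C.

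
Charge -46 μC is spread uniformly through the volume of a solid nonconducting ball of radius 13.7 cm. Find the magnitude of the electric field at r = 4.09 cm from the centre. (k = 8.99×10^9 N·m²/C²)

Symmetry ⇒ E = E(r) r̂. Gaussian sphere of radius r = 4.09 cm (r < R).
Only the charge within r is enclosed: Q_enc = Q·(r/R)³ = (-46 μC)·(4.09 cm/13.7 cm)³ = -1.224×10^-6 C.
By Gauss's law, ∮E·dA = E·4πr² = Q_enc/ε₀.
E = k|Q_enc|/r² = (8.99×10^9)(1.224×10^-6)/(0.0409)² = 6.58×10^6 N/C.

6.58×10^6 N/C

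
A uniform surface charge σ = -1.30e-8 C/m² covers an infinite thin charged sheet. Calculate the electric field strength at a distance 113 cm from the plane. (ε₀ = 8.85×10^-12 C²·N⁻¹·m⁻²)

Choose a cylindrical pillbox piercing the sheet, end faces (area A) parallel to it.
Only the two end caps contribute flux: Φ = 2EA. With Q_enc = σA, Gauss's law gives E = |σ|/(2ε₀).
E = |σ|/(2ε₀) = (1.30e-8)/(2·8.85×10^-12) = 734 N/C.

|E| ≈ 734 V/m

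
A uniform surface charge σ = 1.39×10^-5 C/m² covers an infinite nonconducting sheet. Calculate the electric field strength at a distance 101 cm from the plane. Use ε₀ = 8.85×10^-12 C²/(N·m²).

The symmetry is planar: E is normal to the sheet and the same magnitude on both sides. Take a pillbox straddling the sheet with end-cap area A.
Flux Φ = 2EA and Q_enc = σA, so 2EA = σA/ε₀ ⇒ E = |σ|/(2ε₀), independent of distance.
E = |σ|/(2ε₀) = (1.39e-5)/(2·8.85×10^-12) = 7.85×10^5 N/C.

7.85×10^5 N/C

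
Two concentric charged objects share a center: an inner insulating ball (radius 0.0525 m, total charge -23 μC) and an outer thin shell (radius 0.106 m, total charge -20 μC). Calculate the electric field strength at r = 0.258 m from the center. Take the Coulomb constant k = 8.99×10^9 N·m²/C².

E ≈ 5.81×10^6 N/C

Take a concentric spherical Gaussian surface of radius r = 0.258 m (r > 0.106 m, enclosing both).
Q_enc = (-23 μC) + (-20 μC) = -4.30×10^-5 C.
Gauss's law: E·4πr² = Q_enc/ε₀.
E = k|Q_enc|/r² = (8.99×10^9)(4.30×10^-5)/(0.258)² = 5.81×10^6 N/C.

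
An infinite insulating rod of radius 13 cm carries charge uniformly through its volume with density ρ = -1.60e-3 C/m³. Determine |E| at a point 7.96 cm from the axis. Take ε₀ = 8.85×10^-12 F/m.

Coaxial Gaussian cylinder, radius r = 7.96 cm, length L (r < R).
Charge inside radius r per length L is ρ·πr²·L, so λ_enc = ρπr² = -3.185e-5 C/m.
Since E is radial and uniform over the curved surface, Φ = E·2πrL = Q_enc/ε₀ = λ_enc L/ε₀.
E = |λ_enc|/(2πε₀r) = (3.185×10^-5)/(2π·8.85×10^-12·0.0796) = 7.20×10^6 N/C.

|E| ≈ 7.20×10^6 N/C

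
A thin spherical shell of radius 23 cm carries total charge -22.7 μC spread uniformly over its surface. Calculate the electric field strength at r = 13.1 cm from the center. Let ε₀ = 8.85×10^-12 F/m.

Symmetry ⇒ E = E(r) r̂. Gaussian sphere of radius r = 13.1 cm (inside the shell, r < 23 cm).
All the charge is outside the Gaussian surface: Q_enc = 0, hence E = 0 everywhere inside the shell.

|E| = 0 N/C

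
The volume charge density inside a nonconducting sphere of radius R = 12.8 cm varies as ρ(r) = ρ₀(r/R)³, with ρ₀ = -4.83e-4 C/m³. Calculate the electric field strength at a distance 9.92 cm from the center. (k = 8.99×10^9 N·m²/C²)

By spherical symmetry E is radial; choose a Gaussian sphere of radius r = 9.92 cm (r < R).
Q_enc = ∫₀^r ρ(r')·4πr'² dr' = (4πρ₀/R³) ∫₀^r r'^5 dr' = 4πρ₀ r^6/(6·R³) = -4.597×10^-7 C.
By Gauss's law, ∮E·dA = E·4πr² = Q_enc/ε₀.
E = k|Q_enc|/r² = (8.99×10^9)(4.597×10^-7)/(0.0992)² = 4.20e5 N/C.

E ≈ 4.20×10^5 N/C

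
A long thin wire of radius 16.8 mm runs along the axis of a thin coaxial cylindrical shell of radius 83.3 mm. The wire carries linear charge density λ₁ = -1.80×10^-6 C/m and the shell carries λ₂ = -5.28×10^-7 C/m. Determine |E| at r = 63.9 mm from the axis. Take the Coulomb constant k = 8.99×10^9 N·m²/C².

|E| ≈ 5.06×10^5 V/m

Take a coaxial cylindrical Gaussian surface of radius r = 63.9 mm and length L (between the conductors, 16.8 mm < r < 83.3 mm).
The shell at 83.3 mm lies outside the Gaussian surface, so λ_enc = λ₁ = -1.80×10^-6 C/m.
Since E is radial and uniform over the curved surface, Φ = E·2πrL = Q_enc/ε₀ = λ_enc L/ε₀.
E = 2k|λ_enc|/r = 2(8.99×10^9)(1.80×10^-6)/(0.0639) = 5.06e5 N/C.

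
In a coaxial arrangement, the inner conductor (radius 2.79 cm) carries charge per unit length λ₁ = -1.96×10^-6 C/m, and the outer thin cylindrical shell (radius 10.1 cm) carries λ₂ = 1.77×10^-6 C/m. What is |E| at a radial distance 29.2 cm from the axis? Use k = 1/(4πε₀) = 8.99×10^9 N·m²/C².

Choose a coaxial cylinder of radius r = 29.2 cm (arbitrary length L) as the Gaussian surface (r > 10.1 cm, enclosing both).
λ_enc = λ₁ + λ₂ = (-1.96×10^-6) + (1.77×10^-6) = -1.90×10^-7 C/m.
Gauss's law: E·2πrL = λ_enc L/ε₀.
E = 2k|λ_enc|/r = 2(8.99×10^9)(1.90e-7)/(0.292) = 1.17e4 N/C.

|E| = 1.17e4 V/m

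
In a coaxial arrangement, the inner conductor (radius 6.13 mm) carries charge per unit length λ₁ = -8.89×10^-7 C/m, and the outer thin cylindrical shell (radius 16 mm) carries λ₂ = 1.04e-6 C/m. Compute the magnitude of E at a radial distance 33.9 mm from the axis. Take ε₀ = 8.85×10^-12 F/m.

By cylindrical symmetry E is radial; use a coaxial Gaussian cylinder of radius 33.9 mm and length L (r > 16 mm, enclosing both).
λ_enc = λ₁ + λ₂ = (-8.89e-7) + (1.04e-6) = 1.51×10^-7 C/m.
Gauss's law: E·2πrL = λ_enc L/ε₀.
E = |λ_enc|/(2πε₀r) = (1.51e-7)/(2π·8.85×10^-12·0.0339) = 8.01×10^4 N/C.

E = 8.01×10^4 N/C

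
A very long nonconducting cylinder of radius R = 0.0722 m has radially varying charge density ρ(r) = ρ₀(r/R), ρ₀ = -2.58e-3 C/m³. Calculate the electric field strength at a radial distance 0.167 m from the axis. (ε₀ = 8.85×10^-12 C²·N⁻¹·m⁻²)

By cylindrical symmetry E is radial; use a coaxial Gaussian cylinder of radius 0.167 m and length L (r > R, full charge per length enclosed).
λ_enc = 2π ∫₀^R ρ₀(r'/R)^1 r' dr' = 2πρ₀R²/3 = -2.817×10^-5 C/m.
By Gauss's law (flux through the curved wall only), E·2πrL = λ_enc L/ε₀.
E = |λ_enc|/(2πε₀r) = (2.817×10^-5)/(2π·8.85×10^-12·0.167) = 3.03×10^6 N/C.

|E| ≈ 3.03×10^6 V/m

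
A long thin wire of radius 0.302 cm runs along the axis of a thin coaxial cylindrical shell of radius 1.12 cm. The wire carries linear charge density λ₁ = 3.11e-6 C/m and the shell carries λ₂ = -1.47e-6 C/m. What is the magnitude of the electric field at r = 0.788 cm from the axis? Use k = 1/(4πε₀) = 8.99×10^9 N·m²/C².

Coaxial Gaussian cylinder, radius r = 0.788 cm, length L (between the conductors, 0.302 cm < r < 1.12 cm).
The shell at 1.12 cm lies outside the Gaussian surface, so λ_enc = λ₁ = 3.11×10^-6 C/m.
By Gauss's law (flux through the curved wall only), E·2πrL = λ_enc L/ε₀.
E = 2k|λ_enc|/r = 2(8.99×10^9)(3.11×10^-6)/(0.00788) = 7.10×10^6 N/C.

|E| ≈ 7.10×10^6 N/C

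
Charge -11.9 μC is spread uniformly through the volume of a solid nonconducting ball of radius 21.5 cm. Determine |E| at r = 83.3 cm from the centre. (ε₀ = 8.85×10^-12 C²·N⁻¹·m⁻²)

|E| = 1.54×10^5 V/m

Take a concentric spherical Gaussian surface of radius r = 83.3 cm (r > R, so the entire charge is enclosed).
Q_enc = -11.9 μC = -1.19×10^-5 C.
Applying ∮E·dA = Q_enc/ε₀ with Φ = E(4πr²):
E = |Q_enc|/(4πε₀r²) = (1.19×10^-5)/(4π·8.85×10^-12·(0.833)²) = 1.54×10^5 N/C.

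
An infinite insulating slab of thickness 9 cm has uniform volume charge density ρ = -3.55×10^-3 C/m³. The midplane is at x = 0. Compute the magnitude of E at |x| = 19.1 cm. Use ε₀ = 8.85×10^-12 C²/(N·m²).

|E| ≈ 1.81×10^7 N/C

The point |x| = 19.1 cm lies outside the slab (half-thickness 0.045 m). A symmetric pillbox spanning the full slab encloses Q_enc = ρ·d·A.
Flux = 2EA ⇒ E = |ρ|d/(2ε₀), independent of distance outside.
E = (3.55e-3)(0.09)/(2·8.85×10^-12) = 1.81×10^7 N/C.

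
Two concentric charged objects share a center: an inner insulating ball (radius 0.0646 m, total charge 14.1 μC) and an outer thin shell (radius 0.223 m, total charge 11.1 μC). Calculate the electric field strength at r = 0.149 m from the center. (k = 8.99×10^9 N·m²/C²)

|E| = 5.71×10^6 N/C

By spherical symmetry E is radial; choose a Gaussian sphere of radius r = 0.149 m (between the bodies, 0.0646 m < r < 0.223 m).
Only the inner charge is enclosed; the outer shell contributes nothing inside itself. Q_enc = 14.1 μC = 1.41×10^-5 C.
Gauss's law: E·4πr² = Q_enc/ε₀.
E = k|Q_enc|/r² = (8.99×10^9)(1.41×10^-5)/(0.149)² = 5.71×10^6 N/C.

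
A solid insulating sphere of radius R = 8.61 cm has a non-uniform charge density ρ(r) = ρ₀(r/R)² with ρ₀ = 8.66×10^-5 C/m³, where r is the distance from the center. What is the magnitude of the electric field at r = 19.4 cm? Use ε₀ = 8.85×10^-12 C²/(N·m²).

|E| = 3.32e4 V/m

Use a concentric Gaussian sphere at r = 19.4 cm (r > R, all charge enclosed).
Q_enc = 4π ∫₀^R ρ₀(r'/R)^2 r'² dr' = 4πρ₀R³/5 = 1.389e-7 C.
Applying ∮E·dA = Q_enc/ε₀ with Φ = E(4πr²):
E = |Q_enc|/(4πε₀r²) = (1.389×10^-7)/(4π·8.85×10^-12·(0.194)²) = 3.32×10^4 N/C.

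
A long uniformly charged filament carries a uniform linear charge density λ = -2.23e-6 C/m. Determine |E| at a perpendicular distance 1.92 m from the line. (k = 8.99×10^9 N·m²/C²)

Choose a coaxial cylinder of radius r = 1.92 m (arbitrary length L) as the Gaussian surface.
Q_enc = λL, so λ_enc = -2.23e-6 C/m.
Gauss's law: E·2πrL = λ_enc L/ε₀.
E = 2k|λ_enc|/r = 2(8.99×10^9)(2.23×10^-6)/(1.92) = 2.09e4 N/C.

2.09e4 V/m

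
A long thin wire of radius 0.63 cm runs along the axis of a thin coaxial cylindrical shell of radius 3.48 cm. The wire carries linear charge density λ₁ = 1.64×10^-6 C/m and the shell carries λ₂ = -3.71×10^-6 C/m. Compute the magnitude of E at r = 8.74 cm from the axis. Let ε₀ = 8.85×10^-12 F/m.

|E| ≈ 4.26e5 V/m

Choose a coaxial cylinder of radius r = 8.74 cm (arbitrary length L) as the Gaussian surface (r > 3.48 cm, enclosing both).
λ_enc = λ₁ + λ₂ = (1.64×10^-6) + (-3.71×10^-6) = -2.07e-6 C/m.
Applying ∮E·dA = Q_enc/ε₀ with the end caps contributing no flux:
E = |λ_enc|/(2πε₀r) = (2.07e-6)/(2π·8.85×10^-12·0.0874) = 4.26e5 N/C.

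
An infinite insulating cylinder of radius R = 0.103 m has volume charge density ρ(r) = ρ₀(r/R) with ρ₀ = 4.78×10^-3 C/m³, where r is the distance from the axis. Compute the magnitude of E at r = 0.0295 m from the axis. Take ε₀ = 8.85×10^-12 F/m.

|E| ≈ 1.52×10^6 N/C

Coaxial Gaussian cylinder, radius r = 0.0295 m, length L (r < R).
λ_enc = ∫₀^r ρ(r')·2πr' dr' = (2πρ₀/R)·r^3/3 = 2.495×10^-6 C/m.
Gauss's law: E·2πrL = λ_enc L/ε₀.
E = |λ_enc|/(2πε₀r) = (2.495×10^-6)/(2π·8.85×10^-12·0.0295) = 1.52e6 N/C.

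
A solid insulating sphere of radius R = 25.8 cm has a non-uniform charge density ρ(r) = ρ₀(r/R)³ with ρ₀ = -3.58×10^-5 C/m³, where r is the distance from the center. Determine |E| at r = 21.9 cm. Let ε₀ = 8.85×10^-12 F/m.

E = 9.03×10^4 N/C

Take a concentric spherical Gaussian surface of radius r = 21.9 cm (r < R).
Q_enc = ∫₀^r ρ(r')·4πr'² dr' = (4πρ₀/R³) ∫₀^r r'^5 dr' = 4πρ₀ r^6/(6·R³) = -4.817e-7 C.
Since E is radial and uniform over the Gaussian sphere, Φ = E·4πr² = Q_enc/ε₀.
E = |Q_enc|/(4πε₀r²) = (4.817×10^-7)/(4π·8.85×10^-12·(0.219)²) = 9.03e4 N/C.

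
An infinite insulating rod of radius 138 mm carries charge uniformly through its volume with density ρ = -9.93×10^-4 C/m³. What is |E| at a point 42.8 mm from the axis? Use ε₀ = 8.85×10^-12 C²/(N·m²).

E ≈ 2.40e6 N/C

Coaxial Gaussian cylinder, radius r = 42.8 mm, length L (r < R).
Enclosed charge per unit length: λ_enc = ρ·πr² = (-9.93×10^-4)π(0.0428)² = -5.715e-6 C/m.
Since E is radial and uniform over the curved surface, Φ = E·2πrL = Q_enc/ε₀ = λ_enc L/ε₀.
E = |λ_enc|/(2πε₀r) = (5.715e-6)/(2π·8.85×10^-12·0.0428) = 2.40×10^6 N/C.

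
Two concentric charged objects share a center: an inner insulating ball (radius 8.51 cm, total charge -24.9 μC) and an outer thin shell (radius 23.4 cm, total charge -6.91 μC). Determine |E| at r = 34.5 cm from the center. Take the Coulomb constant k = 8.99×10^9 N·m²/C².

E = 2.40×10^6 V/m

Symmetry ⇒ E = E(r) r̂. Gaussian sphere of radius r = 34.5 cm (r > 23.4 cm, enclosing both).
Q_enc = (-24.9 μC) + (-6.91 μC) = -3.181×10^-5 C.
Since E is radial and uniform over the Gaussian sphere, Φ = E·4πr² = Q_enc/ε₀.
E = k|Q_enc|/r² = (8.99×10^9)(3.181e-5)/(0.345)² = 2.40e6 N/C.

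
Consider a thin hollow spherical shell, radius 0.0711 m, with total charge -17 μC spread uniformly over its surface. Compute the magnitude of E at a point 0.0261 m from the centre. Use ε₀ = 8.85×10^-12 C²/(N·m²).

By spherical symmetry E is radial; choose a Gaussian sphere of radius r = 0.0261 m (inside the shell, r < 0.0711 m).
No charge lies within this surface, so Q_enc = 0 and Gauss's law gives E·4πr² = 0 ⇒ E = 0.

|E| = 0 V/m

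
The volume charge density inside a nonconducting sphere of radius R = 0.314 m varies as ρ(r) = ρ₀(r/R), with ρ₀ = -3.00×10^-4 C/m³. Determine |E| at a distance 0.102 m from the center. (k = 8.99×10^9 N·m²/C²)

2.81×10^5 V/m

Symmetry ⇒ E = E(r) r̂. Gaussian sphere of radius r = 0.102 m (r < R).
Integrate the density: Q_enc = 4π ∫₀^r ρ₀(r'/R)^1 r'² dr' = 4πρ₀ r^4/(4·R) = -3.249×10^-7 C.
Applying ∮E·dA = Q_enc/ε₀ with Φ = E(4πr²):
E = k|Q_enc|/r² = (8.99×10^9)(3.249×10^-7)/(0.102)² = 2.81×10^5 N/C.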